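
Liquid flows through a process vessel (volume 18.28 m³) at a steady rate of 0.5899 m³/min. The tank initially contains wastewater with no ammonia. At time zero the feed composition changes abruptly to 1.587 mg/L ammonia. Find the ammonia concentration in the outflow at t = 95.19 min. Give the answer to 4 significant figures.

Mass balance on the solute (V constant): V dC/dt = Q(C_in − C).
So dC/dt = (C_in − C)/τ with τ = V/Q = 18.28/0.5899 = 30.9883 min.
Solution: C(t) = C_in + (C₀ − C_in) e^(−t/τ).
C(95.19) = 1.587 + (0 − 1.587)·e^(−95.19/30.9883) = 1.587 + (-1.58700)·0.0463375 = 1.51346 mg/L.

1.513 mg/L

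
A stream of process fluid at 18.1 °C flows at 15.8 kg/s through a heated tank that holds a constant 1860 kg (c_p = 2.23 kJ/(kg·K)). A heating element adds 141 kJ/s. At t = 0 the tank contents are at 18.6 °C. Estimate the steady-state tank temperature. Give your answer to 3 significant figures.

First-law balance (no shaft work): M c_p dT/dt = ṁ c_p (T_in − T) + 141.
At steady state dT/dt = 0 ⇒ T_ss = T_in + Q̇/(ṁ c_p) = 18.1 + 141/(15.8·2.23) = 22.102 °C.

22.1 °C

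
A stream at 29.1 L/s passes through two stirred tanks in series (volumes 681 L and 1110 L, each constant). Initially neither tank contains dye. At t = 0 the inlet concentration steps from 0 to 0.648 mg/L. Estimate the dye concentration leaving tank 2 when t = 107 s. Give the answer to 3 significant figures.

0.557 mg/L

Species balance on tank i: dCᵢ/dt = (Cᵢ₋₁ − Cᵢ)/τᵢ with τᵢ = Vᵢ/Q.
τ₁ = 681/29.1 = 23.402 s; τ₂ = 1110/29.1 = 38.144 s.
Tank 1: C₁ = C_in(1 − e^(−t/τ₁)). Tank 2 (τ₁ ≠ τ₂): C₂ = C_in[1 − (τ₁ e^(−t/τ₁) − τ₂ e^(−t/τ₂))/(τ₁ − τ₂)].
At t = 107: e^(−t/τ₁) = 0.010335, e^(−t/τ₂) = 0.060499.
C₂ = 0.648·[1 − (23.402·0.010335 − 38.144·0.060499)/(-14.742)] = 0.648·0.85987 = 0.55720 mg/L.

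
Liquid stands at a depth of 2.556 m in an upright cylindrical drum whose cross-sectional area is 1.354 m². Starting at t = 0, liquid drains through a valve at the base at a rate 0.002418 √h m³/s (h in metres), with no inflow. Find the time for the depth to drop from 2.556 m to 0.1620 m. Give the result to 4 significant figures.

1340 s

Volume balance on the tank: A dh/dt = −0.002418 √h.
Separate and integrate: 2(√h − √h₀) = −(0.002418/A) t.
t = 2A(√h₀ − √h)/0.002418 = 2·1.354·(√2.556 − √0.1620)/0.002418
  = 2.70800 × (1.59875 − 0.402492) / 0.002418 = 1339.73 s.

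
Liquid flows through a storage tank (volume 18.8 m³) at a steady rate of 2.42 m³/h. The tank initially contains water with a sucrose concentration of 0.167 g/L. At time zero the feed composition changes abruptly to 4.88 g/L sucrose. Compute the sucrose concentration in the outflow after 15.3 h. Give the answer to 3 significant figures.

4.22 g/L

Accumulation = in − out for the solute gives V dC/dt = Q(C_in − C).
Time constant τ = V/Q = 18.8/2.42 = 7.7686 h.
Integrating: C(t) = C_in + (C₀ − C_in) e^(−t/τ).
C(15.3) = 4.88 + (0.167 − 4.88)·e^(−15.3/7.7686) = 4.88 + (-4.7130)·0.13953 = 4.2224 g/L.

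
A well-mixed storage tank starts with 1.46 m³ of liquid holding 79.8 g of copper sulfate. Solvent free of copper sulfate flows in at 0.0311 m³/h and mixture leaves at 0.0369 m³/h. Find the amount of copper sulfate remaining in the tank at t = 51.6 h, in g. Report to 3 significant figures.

Let m(t) be the amount of copper sulfate. Volume: V(t) = V₀ + (Q_in − Q_out) t = 1.46 − 0.0058000 t; V(51.6) = 1.1607 m³.
Species balance (pure solvent in): dm/dt = −Q_out · m/V(t).
Separate: dm/m = −Q_out dt/V(t) ⇒ ln(m/m₀) = −(Q_out/(Q_in−Q_out)) ln(V/V₀).
m = m₀ (V₀/V)^(Q_out/(Q_in−Q_out)) = 79.8 × (1.46/1.1607)^(-6.3621) = 18.543 g.

18.5 g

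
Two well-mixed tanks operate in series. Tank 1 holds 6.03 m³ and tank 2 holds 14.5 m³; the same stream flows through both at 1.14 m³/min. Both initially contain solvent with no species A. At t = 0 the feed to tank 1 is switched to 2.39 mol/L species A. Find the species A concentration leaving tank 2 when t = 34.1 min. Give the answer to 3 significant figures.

2.11 mol/L

Time constants: τᵢ = Vᵢ/Q for each well-mixed tank.
τ₁ = 6.03/1.14 = 5.2895 min; τ₂ = 14.5/1.14 = 12.719 min.
Tank 1: C₁ = C_in(1 − e^(−t/τ₁)). Tank 2 (τ₁ ≠ τ₂): C₂ = C_in[1 − (τ₁ e^(−t/τ₁) − τ₂ e^(−t/τ₂))/(τ₁ − τ₂)].
At t = 34.1: e^(−t/τ₁) = 0.0015856, e^(−t/τ₂) = 0.068497.
C₂ = 2.39·[1 − (5.2895·0.0015856 − 12.719·0.068497)/(-7.4298)] = 2.39·0.88387 = 2.1124 mol/L.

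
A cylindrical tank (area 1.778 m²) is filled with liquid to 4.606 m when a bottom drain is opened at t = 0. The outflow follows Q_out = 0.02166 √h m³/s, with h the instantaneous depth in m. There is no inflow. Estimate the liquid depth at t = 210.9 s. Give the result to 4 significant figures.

0.7423 m

With no inflow, A dh/dt = −0.02166 √h.
Separate and integrate: 2(√h − √h₀) = −(0.02166/A) t.
√h = √4.606 − 0.02166·210.9/(2·1.778) = 2.14616 − 1.28462 = 0.861543.
h = 0.861543² = 0.742257 m.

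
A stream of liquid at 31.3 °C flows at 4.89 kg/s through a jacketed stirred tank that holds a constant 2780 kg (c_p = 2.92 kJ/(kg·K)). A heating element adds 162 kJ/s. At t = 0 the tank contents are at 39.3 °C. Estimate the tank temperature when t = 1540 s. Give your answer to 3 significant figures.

M c_p dT/dt = ṁ c_p (T_in − T) + Q̇.
Rearrange: dT/dt = (T_ss − T)/τ with τ = M/ṁ = 568.51 s and T_ss = T_in + Q̇/(ṁ c_p) = 42.645 °C.
This is linear first-order; T(t) = T_ss + (T₀ − T_ss) e^(−t/τ).
T(1540) = 42.645 + (-3.3455)·e^(−1540/568.51) = 42.645 + (-3.3455)·0.066613 = 42.423 °C.

42.4 °C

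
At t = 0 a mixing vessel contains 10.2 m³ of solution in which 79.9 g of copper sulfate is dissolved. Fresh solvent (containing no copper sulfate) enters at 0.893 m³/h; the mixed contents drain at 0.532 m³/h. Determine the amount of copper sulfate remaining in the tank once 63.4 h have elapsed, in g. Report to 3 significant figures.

14.1 g

Total volume: dV/dt = Q_in − Q_out = 0.36100 m³/h, so V(t) = 10.2 + 0.36100 t and V(63.4) = 33.087 m³.
Species balance (pure solvent in): dm/dt = −Q_out · m/V(t).
Separate: dm/m = −Q_out dt/V(t) ⇒ ln(m/m₀) = −(Q_out/(Q_in−Q_out)) ln(V/V₀).
m = m₀ (V₀/V)^(Q_out/(Q_in−Q_out)) = 79.9 × (10.2/33.087)^(1.4737) = 14.106 g.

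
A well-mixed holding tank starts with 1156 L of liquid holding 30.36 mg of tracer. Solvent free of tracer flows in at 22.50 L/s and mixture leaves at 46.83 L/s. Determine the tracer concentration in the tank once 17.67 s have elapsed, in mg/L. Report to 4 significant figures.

0.01708 mg/L

Total volume: dV/dt = Q_in − Q_out = -24.3300 L/s, so V(t) = 1156 − 24.3300 t and V(17.67) = 726.089 L.
Solute balance: dm/dt = 0 − Q_out C = −Q_out m/V(t).
Separate: dm/m = −Q_out dt/V(t) ⇒ ln(m/m₀) = −(Q_out/(Q_in−Q_out)) ln(V/V₀).
m = m₀ (V₀/V)^(Q_out/(Q_in−Q_out)) = 30.36 × (1156/726.089)^(-1.92478) = 12.4039 mg.
C = m/V = 12.4039/726.089 = 0.0170831 mg/L.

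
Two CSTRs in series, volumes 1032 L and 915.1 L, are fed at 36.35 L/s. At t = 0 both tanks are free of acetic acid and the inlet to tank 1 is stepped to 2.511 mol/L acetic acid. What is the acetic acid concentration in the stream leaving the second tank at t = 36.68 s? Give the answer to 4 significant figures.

0.9996 mol/L

Time constants: τᵢ = Vᵢ/Q for each well-mixed tank.
τ₁ = 1032/36.35 = 28.3906 s; τ₂ = 915.1/36.35 = 25.1747 s.
Solving the cascade with C₁(0)=C₂(0)=0 gives C₂(t) = C_in[1 − (τ₁ e^(−t/τ₁) − τ₂ e^(−t/τ₂))/(τ₁ − τ₂)].
At t = 36.68: e^(−t/τ₁) = 0.274728, e^(−t/τ₂) = 0.232930.
C₂ = 2.511·[1 − (28.3906·0.274728 − 25.1747·0.232930)/(3.21596)] = 2.511·0.398074 = 0.999565 mol/L.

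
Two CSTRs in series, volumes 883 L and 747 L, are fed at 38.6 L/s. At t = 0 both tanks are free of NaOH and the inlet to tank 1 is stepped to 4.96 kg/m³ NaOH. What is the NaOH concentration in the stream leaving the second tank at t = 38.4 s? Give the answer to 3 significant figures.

2.70 kg/m³

Species balance on tank i: dCᵢ/dt = (Cᵢ₋₁ − Cᵢ)/τᵢ with τᵢ = Vᵢ/Q.
τ₁ = 883/38.6 = 22.876 s; τ₂ = 747/38.6 = 19.352 s.
Solving the cascade with C₁(0)=C₂(0)=0 gives C₂(t) = C_in[1 − (τ₁ e^(−t/τ₁) − τ₂ e^(−t/τ₂))/(τ₁ − τ₂)].
At t = 38.4: e^(−t/τ₁) = 0.18663, e^(−t/τ₂) = 0.13748.
C₂ = 4.96·[1 − (22.876·0.18663 − 19.352·0.13748)/(3.5233)] = 4.96·0.54344 = 2.6955 kg/m³.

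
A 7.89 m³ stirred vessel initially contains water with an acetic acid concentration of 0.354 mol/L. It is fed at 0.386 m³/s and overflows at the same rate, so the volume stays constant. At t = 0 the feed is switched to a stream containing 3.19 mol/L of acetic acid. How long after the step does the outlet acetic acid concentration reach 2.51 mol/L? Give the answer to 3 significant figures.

29.2 s

Transient balance on the dissolved component: V dC/dt = Q(C_in − C), so τ = V/Q = 20.440 s.
C(t) = C_in + (C₀ − C_in) e^(−t/τ). Set C = 2.51 and solve for t:
e^(−t/τ) = (C − C_in)/(C₀ − C_in) = (2.51 − 3.19)/(0.354 − 3.19) = 0.23977
t = −τ ln(…) = 20.440 × 1.4281 = 29.190 s.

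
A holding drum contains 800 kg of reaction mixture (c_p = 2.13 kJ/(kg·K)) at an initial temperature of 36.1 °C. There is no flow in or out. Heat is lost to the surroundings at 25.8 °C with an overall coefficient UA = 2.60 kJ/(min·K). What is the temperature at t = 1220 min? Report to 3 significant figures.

Lumped-capacitance energy balance: M c_p dT/dt = UA(T_amb − T).
dT/dt = (T_ss − T)/τ with T_ss = T_amb = 25.800 °C, τ = M c_p/UA = 800·2.13/2.60 = 655.38 min.
T approaches T_ss exponentially: T(t) = T_ss + (T₀ − T_ss) e^(−t/τ).
T(1220) = 25.800 + (10.300)·0.15544 = 27.401 °C.

27.4 °C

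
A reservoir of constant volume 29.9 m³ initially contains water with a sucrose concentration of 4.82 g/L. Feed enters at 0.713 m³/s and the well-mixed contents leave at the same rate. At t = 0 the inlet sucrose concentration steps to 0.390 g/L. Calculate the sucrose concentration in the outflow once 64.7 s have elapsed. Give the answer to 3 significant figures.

Transient balance on the dissolved component: V dC/dt = Q(C_in − C).
Rewrite as dC/dt + C/τ = C_in/τ, τ = V/Q = 41.935 s.
This is linear first-order; C(t) = C_in + (C₀ − C_in) e^(−t/τ).
C(64.7) = 0.390 + (4.82 − 0.390)·e^(−64.7/41.935) = 0.390 + (4.4300)·0.21377 = 1.3370 g/L.

1.34 g/L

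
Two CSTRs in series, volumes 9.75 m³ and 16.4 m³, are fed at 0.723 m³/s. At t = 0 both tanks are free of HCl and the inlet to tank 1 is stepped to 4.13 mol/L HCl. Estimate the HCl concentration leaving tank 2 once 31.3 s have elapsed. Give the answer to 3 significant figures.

Each tank obeys Vᵢ dCᵢ/dt = Q(Cᵢ₋₁ − Cᵢ), so τᵢ = Vᵢ/Q.
τ₁ = 9.75/0.723 = 13.485 s; τ₂ = 16.4/0.723 = 22.683 s.
Solving the cascade with C₁(0)=C₂(0)=0 gives C₂(t) = C_in[1 − (τ₁ e^(−t/τ₁) − τ₂ e^(−t/τ₂))/(τ₁ − τ₂)].
At t = 31.3: e^(−t/τ₁) = 0.098174, e^(−t/τ₂) = 0.25161.
C₂ = 4.13·[1 − (13.485·0.098174 − 22.683·0.25161)/(-9.1978)] = 4.13·0.52343 = 2.1617 mol/L.

2.16 mol/L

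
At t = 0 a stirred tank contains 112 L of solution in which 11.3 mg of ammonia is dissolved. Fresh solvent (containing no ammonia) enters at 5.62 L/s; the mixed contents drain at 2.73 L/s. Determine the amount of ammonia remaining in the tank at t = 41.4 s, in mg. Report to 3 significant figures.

Let m(t) be the amount of ammonia. Volume: V(t) = V₀ + (Q_in − Q_out) t = 112 + 2.8900 t; V(41.4) = 231.65 L.
No ammonia enters, so dm/dt = −Q_out · (m/V).
dm/m = −Q_out dt/(V₀ + 2.8900 t); integrating gives ln(m/m₀) = −(Q_out/(Q_in−Q_out)) ln(V/V₀).
m = m₀ (V₀/V)^(Q_out/(Q_in−Q_out)) = 11.3 × (112/231.65)^(0.94464) = 5.6878 mg.

5.69 mg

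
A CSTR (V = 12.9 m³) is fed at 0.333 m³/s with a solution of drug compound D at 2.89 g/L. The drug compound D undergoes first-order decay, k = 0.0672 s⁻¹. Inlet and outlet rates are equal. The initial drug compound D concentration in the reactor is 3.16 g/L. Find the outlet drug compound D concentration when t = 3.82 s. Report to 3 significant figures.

Accumulation = in − out − consumed: V dC/dt = Q C_in − Q C − k V C.
dC/dt = (Q/V) C_in − (Q/V + k) C; effective rate a = Q/V + k = 0.025814 + 0.0672 = 0.093014 s⁻¹.
C_ss = Q C_in/(Q + kV) = 0.80206 g/L; C(t) = C_ss + (C₀ − C_ss) e^(−a t).
C(3.82) = 0.80206 + (2.3579)·e^(−0.093014·3.82) = 0.80206 + (2.3579)·0.70095 = 2.4549 g/L.

2.45 g/L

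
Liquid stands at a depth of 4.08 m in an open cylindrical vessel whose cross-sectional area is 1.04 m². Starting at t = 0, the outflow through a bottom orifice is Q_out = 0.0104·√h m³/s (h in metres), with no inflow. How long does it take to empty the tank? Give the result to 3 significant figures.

Volume balance on the tank: A dh/dt = −0.0104 √h.
Separate and integrate: 2(√h − √h₀) = −(0.0104/A) t.
Set h = 0: 2√h₀ = (0.0104/A) t_empty ⇒ t_empty = 2A√h₀/0.0104.
t_empty = 2·1.04·√4.08/0.0104 = 2.0800·2.0199/0.0104 = 403.98 s.

404 s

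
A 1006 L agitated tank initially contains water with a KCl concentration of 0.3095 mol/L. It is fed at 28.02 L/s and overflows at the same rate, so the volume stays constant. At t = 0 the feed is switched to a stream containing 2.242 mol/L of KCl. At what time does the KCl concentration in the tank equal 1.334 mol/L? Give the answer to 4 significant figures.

Species balance: V dC/dt = Q(C_in − C) ⇒ τ = V/Q = 35.9029 s.
C(t) = C_in + (C₀ − C_in) e^(−t/τ). Set C = 1.334 and solve for t:
e^(−t/τ) = (C − C_in)/(C₀ − C_in) = (1.334 − 2.242)/(0.3095 − 2.242) = 0.469858
t = −τ ln(…) = 35.9029 × 0.755325 = 27.1184 s.

27.12 s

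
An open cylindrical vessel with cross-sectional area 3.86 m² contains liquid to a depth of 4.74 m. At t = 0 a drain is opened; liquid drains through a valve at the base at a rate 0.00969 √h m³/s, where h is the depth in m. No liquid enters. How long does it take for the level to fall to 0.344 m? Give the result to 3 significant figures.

1270 s

With no inflow, A dh/dt = −0.00969 √h.
∫ h^(−1/2) dh = −(0.00969/A) ∫ dt, giving 2√h = 2√h₀ − (0.00969/A) t.
t = 2A(√h₀ − √h)/0.00969 = 2·3.86·(√4.74 − √0.344)/0.00969
  = 7.7200 × (2.1772 − 0.58652) / 0.00969 = 1267.3 s.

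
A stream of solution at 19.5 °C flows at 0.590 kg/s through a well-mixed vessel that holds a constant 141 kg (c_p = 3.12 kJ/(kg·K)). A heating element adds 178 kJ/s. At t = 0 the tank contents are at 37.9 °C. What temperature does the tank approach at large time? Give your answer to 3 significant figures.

Heat balance on the well-mixed liquid: M c_p dT/dt = ṁ c_p (T_in − T) + 178.
At steady state dT/dt = 0 ⇒ T_ss = T_in + Q̇/(ṁ c_p) = 19.5 + 178/(0.590·3.12) = 116.20 °C.

116 °C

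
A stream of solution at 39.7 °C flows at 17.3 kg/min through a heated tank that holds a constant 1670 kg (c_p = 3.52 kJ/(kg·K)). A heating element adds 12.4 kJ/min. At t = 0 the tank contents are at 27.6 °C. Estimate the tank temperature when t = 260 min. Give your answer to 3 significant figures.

39.1 °C

M c_p dT/dt = ṁ c_p (T_in − T) + Q̇.
Rearrange: dT/dt = (T_ss − T)/τ with τ = M/ṁ = 96.532 min and T_ss = T_in + Q̇/(ṁ c_p) = 39.904 °C.
Integrating: T(t) = T_ss + (T₀ − T_ss) e^(−t/τ).
T(260) = 39.904 + (-12.304)·e^(−260/96.532) = 39.904 + (-12.304)·0.067650 = 39.071 °C.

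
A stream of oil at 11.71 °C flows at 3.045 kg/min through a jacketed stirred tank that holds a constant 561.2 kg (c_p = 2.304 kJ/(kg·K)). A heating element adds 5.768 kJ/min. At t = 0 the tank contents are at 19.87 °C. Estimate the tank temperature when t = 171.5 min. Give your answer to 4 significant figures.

Heat balance on the well-mixed liquid: M c_p dT/dt = ṁ c_p (T_in − T) + 5.768.
τ = M/ṁ = 184.302 min; T_ss = T_in + Q̇/(ṁ c_p) = 11.71 + 5.768/(3.045·2.304) = 12.5322 °C.
Integrating: T(t) = T_ss + (T₀ − T_ss) e^(−t/τ).
T(171.5) = 12.5322 + (7.33784)·e^(−171.5/184.302) = 12.5322 + (7.33784)·0.394342 = 15.4258 °C.

15.43 °C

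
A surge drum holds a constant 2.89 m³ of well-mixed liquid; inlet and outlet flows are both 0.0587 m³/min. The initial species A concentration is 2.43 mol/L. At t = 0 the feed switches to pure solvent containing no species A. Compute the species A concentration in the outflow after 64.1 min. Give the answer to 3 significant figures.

Species balance on the tank: V dC/dt = Q(C_in − C).
Rewrite as dC/dt + C/τ = C_in/τ, τ = V/Q = 49.233 min.
Solution: C(t) = C_in + (C₀ − C_in) e^(−t/τ).
C(64.1) = 0 + (2.43 − 0)·e^(−64.1/49.233) = 0 + (2.4300)·0.27200 = 0.66095 mol/L.

0.661 mol/L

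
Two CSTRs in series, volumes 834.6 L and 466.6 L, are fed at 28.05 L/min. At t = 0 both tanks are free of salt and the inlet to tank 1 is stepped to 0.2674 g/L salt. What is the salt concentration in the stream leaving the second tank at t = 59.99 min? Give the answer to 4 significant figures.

0.1959 g/L

Species balance on tank i: dCᵢ/dt = (Cᵢ₋₁ − Cᵢ)/τᵢ with τᵢ = Vᵢ/Q.
τ₁ = 834.6/28.05 = 29.7540 min; τ₂ = 466.6/28.05 = 16.6346 min.
Tank 1: C₁ = C_in(1 − e^(−t/τ₁)). Tank 2 (τ₁ ≠ τ₂): C₂ = C_in[1 − (τ₁ e^(−t/τ₁) − τ₂ e^(−t/τ₂))/(τ₁ − τ₂)].
At t = 59.99: e^(−t/τ₁) = 0.133161, e^(−t/τ₂) = 0.0271510.
C₂ = 0.2674·[1 − (29.7540·0.133161 − 16.6346·0.0271510)/(13.1194)] = 0.2674·0.732426 = 0.195851 g/L.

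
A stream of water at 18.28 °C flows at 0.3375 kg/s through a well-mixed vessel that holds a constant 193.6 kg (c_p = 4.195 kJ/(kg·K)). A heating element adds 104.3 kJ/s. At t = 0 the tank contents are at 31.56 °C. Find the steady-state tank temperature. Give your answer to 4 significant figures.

91.95 °C

M c_p dT/dt = ṁ c_p (T_in − T) + Q̇.
At steady state dT/dt = 0 ⇒ T_ss = T_in + Q̇/(ṁ c_p) = 18.28 + 104.3/(0.3375·4.195) = 91.9479 °C.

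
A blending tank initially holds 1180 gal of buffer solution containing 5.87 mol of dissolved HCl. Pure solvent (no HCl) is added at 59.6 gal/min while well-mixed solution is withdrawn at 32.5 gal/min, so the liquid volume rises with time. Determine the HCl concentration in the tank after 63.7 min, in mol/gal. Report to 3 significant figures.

Let m(t) be the amount of HCl. Volume: V(t) = V₀ + (Q_in − Q_out) t = 1180 + 27.100 t; V(63.7) = 2906.3 gal.
Species balance (pure solvent in): dm/dt = −Q_out · m/V(t).
dm/m = −Q_out dt/(V₀ + 27.100 t); integrating gives ln(m/m₀) = −(Q_out/(Q_in−Q_out)) ln(V/V₀).
m = m₀ (V₀/V)^(Q_out/(Q_in−Q_out)) = 5.87 × (1180/2906.3)^(1.1993) = 1.9915 mol.
C = m/V = 1.9915/2906.3 = 0.00068525 mol/gal.

0.000685 mol/gal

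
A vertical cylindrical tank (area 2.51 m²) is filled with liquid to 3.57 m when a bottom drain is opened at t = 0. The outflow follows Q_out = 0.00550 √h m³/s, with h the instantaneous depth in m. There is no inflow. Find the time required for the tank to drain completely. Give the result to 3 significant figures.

1720 s

Volume balance on the tank: A dh/dt = −0.00550 √h.
∫ h^(−1/2) dh = −(0.00550/A) ∫ dt, giving 2√h = 2√h₀ − (0.00550/A) t.
Set h = 0: 2√h₀ = (0.00550/A) t_empty ⇒ t_empty = 2A√h₀/0.00550.
t_empty = 2·2.51·√3.57/0.00550 = 5.0200·1.8894/0.00550 = 1724.5 s.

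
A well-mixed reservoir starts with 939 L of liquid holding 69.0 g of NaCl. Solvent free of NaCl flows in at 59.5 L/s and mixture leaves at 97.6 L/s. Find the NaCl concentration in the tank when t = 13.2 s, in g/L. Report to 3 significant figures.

0.0222 g/L

Total volume: dV/dt = Q_in − Q_out = -38.100 L/s, so V(t) = 939 − 38.100 t and V(13.2) = 436.08 L.
Solute balance: dm/dt = 0 − Q_out C = −Q_out m/V(t).
Separate: dm/m = −Q_out dt/V(t) ⇒ ln(m/m₀) = −(Q_out/(Q_in−Q_out)) ln(V/V₀).
m = m₀ (V₀/V)^(Q_out/(Q_in−Q_out)) = 69.0 × (939/436.08)^(-2.5617) = 9.6729 g.
C = m/V = 9.6729/436.08 = 0.022181 g/L.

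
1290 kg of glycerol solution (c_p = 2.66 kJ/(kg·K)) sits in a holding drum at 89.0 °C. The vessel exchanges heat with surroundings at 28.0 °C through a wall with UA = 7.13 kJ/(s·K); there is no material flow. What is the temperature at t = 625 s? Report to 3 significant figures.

44.6 °C

First-law balance (no shaft work): M c_p dT/dt = −UA(T − T_amb).
dT/dt = (T_ss − T)/τ with T_ss = T_amb = 28.000 °C, τ = M c_p/UA = 1290·2.66/7.13 = 481.26 s.
Integrating: T(t) = T_ss + (T₀ − T_ss) e^(−t/τ).
T(625) = 28.000 + (61.000)·0.27289 = 44.647 °C.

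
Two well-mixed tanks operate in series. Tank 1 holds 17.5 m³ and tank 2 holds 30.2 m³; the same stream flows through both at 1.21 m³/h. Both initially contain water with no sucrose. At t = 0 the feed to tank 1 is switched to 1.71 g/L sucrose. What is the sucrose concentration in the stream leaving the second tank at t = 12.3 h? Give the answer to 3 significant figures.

0.233 g/L

Species balance on tank i: dCᵢ/dt = (Cᵢ₋₁ − Cᵢ)/τᵢ with τᵢ = Vᵢ/Q.
τ₁ = 17.5/1.21 = 14.463 h; τ₂ = 30.2/1.21 = 24.959 h.
Tank 1: C₁ = C_in(1 − e^(−t/τ₁)). Tank 2 (τ₁ ≠ τ₂): C₂ = C_in[1 − (τ₁ e^(−t/τ₁) − τ₂ e^(−t/τ₂))/(τ₁ − τ₂)].
At t = 12.3: e^(−t/τ₁) = 0.42722, e^(−t/τ₂) = 0.61090.
C₂ = 1.71·[1 − (14.463·0.42722 − 24.959·0.61090)/(-10.496)] = 1.71·0.13599 = 0.23254 g/L.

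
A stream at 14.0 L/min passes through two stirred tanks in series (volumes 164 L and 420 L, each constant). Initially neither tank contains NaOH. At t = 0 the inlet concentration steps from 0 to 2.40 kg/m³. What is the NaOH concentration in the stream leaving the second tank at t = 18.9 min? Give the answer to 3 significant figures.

0.609 kg/m³

Time constants: τᵢ = Vᵢ/Q for each well-mixed tank.
τ₁ = 164/14.0 = 11.714 min; τ₂ = 420/14.0 = 30.000 min.
Tank 1: C₁ = C_in(1 − e^(−t/τ₁)). Tank 2 (τ₁ ≠ τ₂): C₂ = C_in[1 − (τ₁ e^(−t/τ₁) − τ₂ e^(−t/τ₂))/(τ₁ − τ₂)].
At t = 18.9: e^(−t/τ₁) = 0.19921, e^(−t/τ₂) = 0.53259.
C₂ = 2.40·[1 − (11.714·0.19921 − 30.000·0.53259)/(-18.286)] = 2.40·0.25383 = 0.60920 kg/m³.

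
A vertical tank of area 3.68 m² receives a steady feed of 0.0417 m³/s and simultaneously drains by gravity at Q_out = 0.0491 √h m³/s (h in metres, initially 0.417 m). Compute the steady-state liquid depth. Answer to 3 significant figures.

0.721 m

Level balance: A dh/dt = 0.0417 − 0.0491 √h. Setting dh/dt = 0:
Q_in = 0.0491 √h_ss ⇒ √h_ss = 0.0417/0.0491 = 0.84929.
h_ss = 0.84929² = 0.72129 m. (Since h₀ = 0.417 m < h_ss, the level will rise toward this value.)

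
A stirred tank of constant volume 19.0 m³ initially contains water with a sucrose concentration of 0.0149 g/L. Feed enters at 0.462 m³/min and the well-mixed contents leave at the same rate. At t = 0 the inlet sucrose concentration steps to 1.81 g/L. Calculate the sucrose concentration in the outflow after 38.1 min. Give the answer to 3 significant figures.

Accumulation = in − out for the solute gives V dC/dt = Q(C_in − C).
Time constant τ = V/Q = 19.0/0.462 = 41.126 min.
This is linear first-order; C(t) = C_in + (C₀ − C_in) e^(−t/τ).
C(38.1) = 1.81 + (0.0149 − 1.81)·e^(−38.1/41.126) = 1.81 + (-1.7951)·0.39596 = 1.0992 g/L.

1.10 g/L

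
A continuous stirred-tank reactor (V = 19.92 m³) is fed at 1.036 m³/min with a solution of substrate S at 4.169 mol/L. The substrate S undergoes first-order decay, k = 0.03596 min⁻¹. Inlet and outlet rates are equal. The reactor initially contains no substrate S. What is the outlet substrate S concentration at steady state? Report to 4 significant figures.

V dC/dt = Q(C_in − C) − k V C.
Steady state (dC/dt = 0): C_ss = Q C_in/(Q + kV) = C_in/(1 + kV/Q).
C_ss = 1.036·4.169/(1.036 + 0.03596·19.92) = 4.31908/1.75232 = 2.46478 mol/L.

2.465 mol/L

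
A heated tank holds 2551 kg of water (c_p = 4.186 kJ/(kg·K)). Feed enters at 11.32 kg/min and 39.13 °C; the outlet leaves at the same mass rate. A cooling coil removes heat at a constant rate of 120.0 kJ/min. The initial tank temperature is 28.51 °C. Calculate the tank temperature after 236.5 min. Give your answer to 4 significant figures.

33.77 °C

M c_p dT/dt = ṁ c_p (T_in − T) − Q̇.
Rearrange: dT/dt = (T_ss − T)/τ with τ = M/ṁ = 225.353 min and T_ss = T_in − Q̇/(ṁ c_p) = 36.5976 °C.
T approaches T_ss exponentially: T(t) = T_ss + (T₀ − T_ss) e^(−t/τ).
T(236.5) = 36.5976 + (-8.08758)·e^(−236.5/225.353) = 36.5976 + (-8.08758)·0.350126 = 33.7659 °C.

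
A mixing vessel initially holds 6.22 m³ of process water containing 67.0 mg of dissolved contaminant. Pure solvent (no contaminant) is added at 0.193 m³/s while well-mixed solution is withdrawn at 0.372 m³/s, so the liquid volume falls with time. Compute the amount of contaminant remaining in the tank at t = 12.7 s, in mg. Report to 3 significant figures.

Let m(t) be the amount of contaminant. Volume: V(t) = V₀ + (Q_in − Q_out) t = 6.22 − 0.17900 t; V(12.7) = 3.9467 m³.
No contaminant enters, so dm/dt = −Q_out · (m/V).
dm/m = −Q_out dt/(V₀ − 0.17900 t); integrating gives ln(m/m₀) = −(Q_out/(Q_in−Q_out)) ln(V/V₀).
m = m₀ (V₀/V)^(Q_out/(Q_in−Q_out)) = 67.0 × (6.22/3.9467)^(-2.0782) = 26.032 mg.

26.0 mg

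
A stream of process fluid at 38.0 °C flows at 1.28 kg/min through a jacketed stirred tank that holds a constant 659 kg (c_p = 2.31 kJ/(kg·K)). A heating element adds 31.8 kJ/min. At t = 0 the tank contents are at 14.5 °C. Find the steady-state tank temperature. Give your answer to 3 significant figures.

Heat balance on the well-mixed liquid: M c_p dT/dt = ṁ c_p (T_in − T) + 31.8.
At steady state dT/dt = 0 ⇒ T_ss = T_in + Q̇/(ṁ c_p) = 38.0 + 31.8/(1.28·2.31) = 48.755 °C.

48.8 °C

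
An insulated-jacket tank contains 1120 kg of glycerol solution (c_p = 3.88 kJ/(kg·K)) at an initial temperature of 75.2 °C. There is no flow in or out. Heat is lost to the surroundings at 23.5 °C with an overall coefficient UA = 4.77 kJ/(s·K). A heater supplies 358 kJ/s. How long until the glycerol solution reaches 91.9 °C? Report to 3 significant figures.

1140 s

Unsteady energy balance on the tank contents: M c_p dT/dt = −UA(T − T_amb) + Q̇.
τ = M c_p/UA = 911.03 s; T_ss = T_amb + Q̇/UA = 23.5 + 358/4.77 = 98.552 °C.
T(t) = T_ss + (T₀ − T_ss)e^(−t/τ); set T = 91.9:
t = −τ ln[(T − T_ss)/(T₀ − T_ss)] = −911.03 · ln(0.28487) = 1144.0 s.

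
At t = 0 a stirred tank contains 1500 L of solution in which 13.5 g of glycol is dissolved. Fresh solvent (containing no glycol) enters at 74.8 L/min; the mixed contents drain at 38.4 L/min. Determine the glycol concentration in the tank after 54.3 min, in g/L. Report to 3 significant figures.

0.00160 g/L

Total volume: dV/dt = Q_in − Q_out = 36.400 L/min, so V(t) = 1500 + 36.400 t and V(54.3) = 3476.5 L.
Species balance (pure solvent in): dm/dt = −Q_out · m/V(t).
dm/m = −Q_out dt/(V₀ + 36.400 t); integrating gives ln(m/m₀) = −(Q_out/(Q_in−Q_out)) ln(V/V₀).
m = m₀ (V₀/V)^(Q_out/(Q_in−Q_out)) = 13.5 × (1500/3476.5)^(1.0549) = 5.5619 g.
C = m/V = 5.5619/3476.5 = 0.0015998 g/L.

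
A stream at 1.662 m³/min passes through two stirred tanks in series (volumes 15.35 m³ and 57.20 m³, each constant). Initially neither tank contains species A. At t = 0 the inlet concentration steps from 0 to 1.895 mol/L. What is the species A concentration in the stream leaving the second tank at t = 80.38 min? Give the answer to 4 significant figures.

1.645 mol/L

Each tank obeys Vᵢ dCᵢ/dt = Q(Cᵢ₋₁ − Cᵢ), so τᵢ = Vᵢ/Q.
τ₁ = 15.35/1.662 = 9.23586 min; τ₂ = 57.20/1.662 = 34.4164 min.
Solving the cascade with C₁(0)=C₂(0)=0 gives C₂(t) = C_in[1 − (τ₁ e^(−t/τ₁) − τ₂ e^(−t/τ₂))/(τ₁ − τ₂)].
At t = 80.38: e^(−t/τ₁) = 0.000166081, e^(−t/τ₂) = 0.0967605.
C₂ = 1.895·[1 − (9.23586·0.000166081 − 34.4164·0.0967605)/(-25.1805)] = 1.895·0.867810 = 1.64450 mol/L.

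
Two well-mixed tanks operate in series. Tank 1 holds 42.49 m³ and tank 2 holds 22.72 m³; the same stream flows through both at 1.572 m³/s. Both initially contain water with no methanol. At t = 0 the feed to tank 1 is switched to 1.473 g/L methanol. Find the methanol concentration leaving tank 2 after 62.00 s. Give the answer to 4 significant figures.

1.177 g/L

Time constants: τᵢ = Vᵢ/Q for each well-mixed tank.
τ₁ = 42.49/1.572 = 27.0293 s; τ₂ = 22.72/1.572 = 14.4529 s.
Tank 1: C₁ = C_in(1 − e^(−t/τ₁)). Tank 2 (τ₁ ≠ τ₂): C₂ = C_in[1 − (τ₁ e^(−t/τ₁) − τ₂ e^(−t/τ₂))/(τ₁ − τ₂)].
At t = 62.00: e^(−t/τ₁) = 0.100881, e^(−t/τ₂) = 0.0137078.
C₂ = 1.473·[1 − (27.0293·0.100881 − 14.4529·0.0137078)/(12.5763)] = 1.473·0.798937 = 1.17683 g/L.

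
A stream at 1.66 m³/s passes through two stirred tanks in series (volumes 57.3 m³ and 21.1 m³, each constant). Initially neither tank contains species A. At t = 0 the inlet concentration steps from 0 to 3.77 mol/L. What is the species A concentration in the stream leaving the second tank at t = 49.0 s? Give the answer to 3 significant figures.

2.37 mol/L

Species balance on tank i: dCᵢ/dt = (Cᵢ₋₁ − Cᵢ)/τᵢ with τᵢ = Vᵢ/Q.
τ₁ = 57.3/1.66 = 34.518 s; τ₂ = 21.1/1.66 = 12.711 s.
Solving the cascade with C₁(0)=C₂(0)=0 gives C₂(t) = C_in[1 − (τ₁ e^(−t/τ₁) − τ₂ e^(−t/τ₂))/(τ₁ − τ₂)].
At t = 49.0: e^(−t/τ₁) = 0.24182, e^(−t/τ₂) = 0.021174.
C₂ = 3.77·[1 − (34.518·0.24182 − 12.711·0.021174)/(21.807)] = 3.77·0.62957 = 2.3735 mol/L.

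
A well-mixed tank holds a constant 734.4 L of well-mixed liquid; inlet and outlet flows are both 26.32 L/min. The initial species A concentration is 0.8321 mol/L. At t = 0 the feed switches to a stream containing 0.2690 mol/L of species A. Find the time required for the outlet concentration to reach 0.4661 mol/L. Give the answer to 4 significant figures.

29.29 min

Species balance: V dC/dt = Q(C_in − C) ⇒ τ = V/Q = 27.9027 min.
C(t) = C_in + (C₀ − C_in) e^(−t/τ). Set C = 0.4661 and solve for t:
e^(−t/τ) = (C − C_in)/(C₀ − C_in) = (0.4661 − 0.2690)/(0.8321 − 0.2690) = 0.350027
t = −τ ln(…) = 27.9027 × 1.04975 = 29.2908 min.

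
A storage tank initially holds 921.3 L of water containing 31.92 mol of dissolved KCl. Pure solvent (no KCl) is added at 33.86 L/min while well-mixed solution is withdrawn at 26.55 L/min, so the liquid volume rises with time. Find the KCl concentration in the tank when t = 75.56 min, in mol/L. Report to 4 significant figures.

Total volume: dV/dt = Q_in − Q_out = 7.31000 L/min, so V(t) = 921.3 + 7.31000 t and V(75.56) = 1473.64 L.
No KCl enters, so dm/dt = −Q_out · (m/V).
Separate: dm/m = −Q_out dt/V(t) ⇒ ln(m/m₀) = −(Q_out/(Q_in−Q_out)) ln(V/V₀).
m = m₀ (V₀/V)^(Q_out/(Q_in−Q_out)) = 31.92 × (921.3/1473.64)^(3.63201) = 5.79647 mol.
C = m/V = 5.79647/1473.64 = 0.00393343 mol/L.

0.003933 mol/L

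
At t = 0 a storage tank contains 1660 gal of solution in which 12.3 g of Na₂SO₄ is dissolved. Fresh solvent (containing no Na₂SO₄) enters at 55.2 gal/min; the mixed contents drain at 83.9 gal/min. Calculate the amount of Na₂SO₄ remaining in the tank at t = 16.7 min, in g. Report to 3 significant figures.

Total volume: dV/dt = Q_in − Q_out = -28.700 gal/min, so V(t) = 1660 − 28.700 t and V(16.7) = 1180.7 gal.
No Na₂SO₄ enters, so dm/dt = −Q_out · (m/V).
dm/m = −Q_out dt/(V₀ − 28.700 t); integrating gives ln(m/m₀) = −(Q_out/(Q_in−Q_out)) ln(V/V₀).
m = m₀ (V₀/V)^(Q_out/(Q_in−Q_out)) = 12.3 × (1660/1180.7)^(-2.9233) = 4.5431 g.

4.54 g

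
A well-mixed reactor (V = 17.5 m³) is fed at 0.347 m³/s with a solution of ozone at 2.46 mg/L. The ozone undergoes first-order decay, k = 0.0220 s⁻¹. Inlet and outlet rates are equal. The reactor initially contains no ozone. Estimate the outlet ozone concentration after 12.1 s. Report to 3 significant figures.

Species balance: V dC/dt = Q C_in − Q C − k V C.
This is linear with rate a = Q/V + k = 0.041829 s⁻¹.
C_ss = Q C_in/(Q + kV) = 1.1661 mg/L; C(t) = C_ss + (C₀ − C_ss) e^(−a t).
C(12.1) = 1.1661 + (-1.1661)·e^(−0.041829·12.1) = 1.1661 + (-1.1661)·0.60283 = 0.46316 mg/L.

0.463 mg/L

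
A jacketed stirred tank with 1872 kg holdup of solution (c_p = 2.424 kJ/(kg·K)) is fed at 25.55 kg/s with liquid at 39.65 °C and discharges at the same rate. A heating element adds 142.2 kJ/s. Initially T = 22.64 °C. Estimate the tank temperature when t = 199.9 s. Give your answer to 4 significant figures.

M c_p dT/dt = ṁ c_p (T_in − T) + Q̇.
τ = M/ṁ = 73.2681 s; T_ss = T_in + Q̇/(ṁ c_p) = 39.65 + 142.2/(25.55·2.424) = 41.9460 °C.
This is linear first-order; T(t) = T_ss + (T₀ − T_ss) e^(−t/τ).
T(199.9) = 41.9460 + (-19.3060)·e^(−199.9/73.2681) = 41.9460 + (-19.3060)·0.0653279 = 40.6848 °C.

40.68 °C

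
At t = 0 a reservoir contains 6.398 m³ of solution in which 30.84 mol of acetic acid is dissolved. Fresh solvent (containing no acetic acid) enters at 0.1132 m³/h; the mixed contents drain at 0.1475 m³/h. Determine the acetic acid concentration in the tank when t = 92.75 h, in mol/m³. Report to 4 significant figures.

Let m(t) be the amount of acetic acid. Volume: V(t) = V₀ + (Q_in − Q_out) t = 6.398 − 0.0343000 t; V(92.75) = 3.21667 m³.
Species balance (pure solvent in): dm/dt = −Q_out · m/V(t).
Separate: dm/m = −Q_out dt/V(t) ⇒ ln(m/m₀) = −(Q_out/(Q_in−Q_out)) ln(V/V₀).
m = m₀ (V₀/V)^(Q_out/(Q_in−Q_out)) = 30.84 × (6.398/3.21667)^(-4.30029) = 1.60283 mol.
C = m/V = 1.60283/3.21667 = 0.498288 mol/m³.

0.4983 mol/m³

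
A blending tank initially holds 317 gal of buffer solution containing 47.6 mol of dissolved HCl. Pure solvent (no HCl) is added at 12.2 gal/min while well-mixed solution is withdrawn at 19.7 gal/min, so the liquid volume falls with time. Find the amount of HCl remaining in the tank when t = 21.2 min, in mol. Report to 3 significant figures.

7.64 mol

Total volume: dV/dt = Q_in − Q_out = -7.5000 gal/min, so V(t) = 317 − 7.5000 t and V(21.2) = 158.00 gal.
Solute balance: dm/dt = 0 − Q_out C = −Q_out m/V(t).
Separate: dm/m = −Q_out dt/V(t) ⇒ ln(m/m₀) = −(Q_out/(Q_in−Q_out)) ln(V/V₀).
m = m₀ (V₀/V)^(Q_out/(Q_in−Q_out)) = 47.6 × (317/158.00)^(-2.6267) = 7.6436 mol.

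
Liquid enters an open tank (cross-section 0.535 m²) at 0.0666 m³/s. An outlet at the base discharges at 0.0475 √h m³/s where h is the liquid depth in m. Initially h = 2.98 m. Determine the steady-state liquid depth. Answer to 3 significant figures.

Unsteady balance on liquid volume: A dh/dt = Q_in − 0.0475 √h. At steady state dh/dt = 0:
Q_in = 0.0475 √h_ss ⇒ √h_ss = 0.0666/0.0475 = 1.4021.
h_ss = 1.4021² = 1.9659 m. (Since h₀ = 2.98 m > h_ss, the level will fall toward this value.)

1.97 m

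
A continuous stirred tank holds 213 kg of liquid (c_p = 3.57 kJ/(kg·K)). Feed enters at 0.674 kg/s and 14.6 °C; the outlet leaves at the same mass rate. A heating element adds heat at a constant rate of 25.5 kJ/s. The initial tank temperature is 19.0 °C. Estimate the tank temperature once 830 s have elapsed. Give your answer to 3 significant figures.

24.7 °C

First-law balance (no shaft work): M c_p dT/dt = ṁ c_p (T_in − T) + 25.5.
Rearrange: dT/dt = (T_ss − T)/τ with τ = M/ṁ = 316.02 s and T_ss = T_in + Q̇/(ṁ c_p) = 25.198 °C.
Solution: T(t) = T_ss + (T₀ − T_ss) e^(−t/τ).
T(830) = 25.198 + (-6.1977)·e^(−830/316.02) = 25.198 + (-6.1977)·0.072339 = 24.749 °C.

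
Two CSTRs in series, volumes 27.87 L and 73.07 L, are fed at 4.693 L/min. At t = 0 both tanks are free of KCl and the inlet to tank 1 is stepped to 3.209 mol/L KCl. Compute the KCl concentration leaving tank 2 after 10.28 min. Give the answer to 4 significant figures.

0.8788 mol/L

Each tank obeys Vᵢ dCᵢ/dt = Q(Cᵢ₋₁ − Cᵢ), so τᵢ = Vᵢ/Q.
τ₁ = 27.87/4.693 = 5.93863 min; τ₂ = 73.07/4.693 = 15.5700 min.
Tank 1: C₁ = C_in(1 − e^(−t/τ₁)). Tank 2 (τ₁ ≠ τ₂): C₂ = C_in[1 − (τ₁ e^(−t/τ₁) − τ₂ e^(−t/τ₂))/(τ₁ − τ₂)].
At t = 10.28: e^(−t/τ₁) = 0.177100, e^(−t/τ₂) = 0.516725.
C₂ = 3.209·[1 − (5.93863·0.177100 − 15.5700·0.516725)/(-9.63137)] = 3.209·0.273865 = 0.878832 mol/L.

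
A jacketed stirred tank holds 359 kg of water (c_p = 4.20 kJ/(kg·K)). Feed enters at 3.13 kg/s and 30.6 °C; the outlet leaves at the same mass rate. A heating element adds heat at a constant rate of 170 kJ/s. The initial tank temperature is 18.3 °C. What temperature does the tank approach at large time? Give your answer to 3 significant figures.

Energy balance: M c_p dT/dt = ṁ c_p (T_in − T) + 170.
At steady state dT/dt = 0 ⇒ T_ss = T_in + Q̇/(ṁ c_p) = 30.6 + 170/(3.13·4.20) = 43.532 °C.

43.5 °C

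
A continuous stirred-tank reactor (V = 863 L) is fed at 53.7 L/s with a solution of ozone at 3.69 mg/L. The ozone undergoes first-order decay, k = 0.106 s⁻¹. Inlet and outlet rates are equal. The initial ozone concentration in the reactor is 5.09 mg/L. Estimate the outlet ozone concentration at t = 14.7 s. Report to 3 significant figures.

1.68 mg/L

V dC/dt = Q(C_in − C) − k V C.
dC/dt = (Q/V) C_in − (Q/V + k) C; effective rate a = Q/V + k = 0.062225 + 0.106 = 0.16822 s⁻¹.
C_ss = Q C_in/(Q + kV) = 1.3649 mg/L; C(t) = C_ss + (C₀ − C_ss) e^(−a t).
C(14.7) = 1.3649 + (3.7251)·e^(−0.16822·14.7) = 1.3649 + (3.7251)·0.084340 = 1.6791 mg/L.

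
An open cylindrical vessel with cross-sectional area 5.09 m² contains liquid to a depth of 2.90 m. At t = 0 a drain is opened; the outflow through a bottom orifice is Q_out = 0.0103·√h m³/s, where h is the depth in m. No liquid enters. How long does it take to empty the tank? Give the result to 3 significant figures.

1680 s

Unsteady balance on liquid volume: A dh/dt = −0.0103 √h.
Separate and integrate: 2(√h − √h₀) = −(0.0103/A) t.
Tank is empty when √h = 0: t_empty = 2A√h₀/0.0103.
t_empty = 2·5.09·√2.90/0.0103 = 10.180·1.7029/0.0103 = 1683.1 s.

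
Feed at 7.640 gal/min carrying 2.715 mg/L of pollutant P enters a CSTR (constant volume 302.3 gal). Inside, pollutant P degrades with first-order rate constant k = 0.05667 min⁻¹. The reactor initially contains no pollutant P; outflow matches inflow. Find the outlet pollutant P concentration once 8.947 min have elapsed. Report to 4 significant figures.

V dC/dt = Q(C_in − C) − k V C.
This is linear with rate a = Q/V + k = 0.0819429 min⁻¹.
C_ss = Q C_in/(Q + kV) = 0.837363 mg/L; C(t) = C_ss + (C₀ − C_ss) e^(−a t).
C(8.947) = 0.837363 + (-0.837363)·e^(−0.0819429·8.947) = 0.837363 + (-0.837363)·0.480397 = 0.435097 mg/L.

0.4351 mg/L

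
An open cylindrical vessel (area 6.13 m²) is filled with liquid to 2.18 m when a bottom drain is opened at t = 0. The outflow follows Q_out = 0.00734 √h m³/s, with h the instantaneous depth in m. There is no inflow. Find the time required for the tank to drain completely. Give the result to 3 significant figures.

2470 s

A dh/dt = −Q_out = −0.00734 √h.
∫ h^(−1/2) dh = −(0.00734/A) ∫ dt, giving 2√h = 2√h₀ − (0.00734/A) t.
Tank is empty when √h = 0: t_empty = 2A√h₀/0.00734.
t_empty = 2·6.13·√2.18/0.00734 = 12.260·1.4765/0.00734 = 2466.2 s.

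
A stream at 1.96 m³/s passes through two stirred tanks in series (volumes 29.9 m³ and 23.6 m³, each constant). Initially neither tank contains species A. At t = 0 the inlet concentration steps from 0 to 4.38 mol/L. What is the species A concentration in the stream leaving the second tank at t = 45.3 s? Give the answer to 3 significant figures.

3.69 mol/L

Species balance on tank i: dCᵢ/dt = (Cᵢ₋₁ − Cᵢ)/τᵢ with τᵢ = Vᵢ/Q.
τ₁ = 29.9/1.96 = 15.255 s; τ₂ = 23.6/1.96 = 12.041 s.
Solving the cascade with C₁(0)=C₂(0)=0 gives C₂(t) = C_in[1 − (τ₁ e^(−t/τ₁) − τ₂ e^(−t/τ₂))/(τ₁ − τ₂)].
At t = 45.3: e^(−t/τ₁) = 0.051329, e^(−t/τ₂) = 0.023232.
C₂ = 4.38·[1 − (15.255·0.051329 − 12.041·0.023232)/(3.2143)] = 4.38·0.84342 = 3.6942 mol/L.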